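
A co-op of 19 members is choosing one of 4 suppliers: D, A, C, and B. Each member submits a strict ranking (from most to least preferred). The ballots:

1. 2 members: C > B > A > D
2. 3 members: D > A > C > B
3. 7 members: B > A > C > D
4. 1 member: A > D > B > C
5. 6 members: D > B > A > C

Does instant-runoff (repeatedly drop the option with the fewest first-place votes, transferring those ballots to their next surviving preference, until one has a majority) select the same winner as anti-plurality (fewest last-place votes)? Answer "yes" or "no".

Instant-runoff — R1 D 9, A 1, C 2, B 7 (A out); R2 D 10, C 2, B 7 (D winner). Winner: D.
Anti-plurality — last-place votes: D 9, A 0, C 7, B 3. Winner: A.
The two methods disagree.

no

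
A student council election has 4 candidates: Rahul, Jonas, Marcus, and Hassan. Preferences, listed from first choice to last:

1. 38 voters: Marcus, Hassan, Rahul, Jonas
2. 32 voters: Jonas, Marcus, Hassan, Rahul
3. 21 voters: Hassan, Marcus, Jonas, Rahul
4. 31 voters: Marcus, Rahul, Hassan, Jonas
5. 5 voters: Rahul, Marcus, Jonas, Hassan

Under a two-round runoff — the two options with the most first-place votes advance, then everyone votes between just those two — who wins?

Marcus

Round 1 first-place votes: Rahul 5, Jonas 32, Marcus 69, Hassan 21.
Marcus and Jonas advance.
Runoff: Marcus is preferred to Jonas by 95 voters; Jonas by 32.
Marcus wins the runoff.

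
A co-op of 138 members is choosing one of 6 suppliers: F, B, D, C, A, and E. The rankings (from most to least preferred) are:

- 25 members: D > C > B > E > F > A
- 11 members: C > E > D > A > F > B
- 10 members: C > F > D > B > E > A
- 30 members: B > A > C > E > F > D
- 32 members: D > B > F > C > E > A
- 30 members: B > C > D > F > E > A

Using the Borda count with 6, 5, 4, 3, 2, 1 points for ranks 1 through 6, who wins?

F: 25·2 + 11·2 + 10·5 + 30·2 + 32·4 + 30·3 = 400
B: 25·4 + 11·1 + 10·3 + 30·6 + 32·5 + 30·6 = 661
D: 25·6 + 11·4 + 10·4 + 30·1 + 32·6 + 30·4 = 576
C: 25·5 + 11·6 + 10·6 + 30·4 + 32·3 + 30·5 = 617
A: 25·1 + 11·3 + 10·1 + 30·5 + 32·1 + 30·1 = 280
E: 25·3 + 11·5 + 10·2 + 30·3 + 32·2 + 30·2 = 364
B has the highest Borda score (661).

B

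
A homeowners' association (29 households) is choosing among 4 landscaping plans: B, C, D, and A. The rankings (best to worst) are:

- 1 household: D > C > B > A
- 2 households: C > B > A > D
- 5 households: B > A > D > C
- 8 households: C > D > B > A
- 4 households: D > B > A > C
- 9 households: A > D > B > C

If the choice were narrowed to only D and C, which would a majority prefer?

Voters preferring D to C: 19; preferring C to D: 10.
D wins the head-to-head.

D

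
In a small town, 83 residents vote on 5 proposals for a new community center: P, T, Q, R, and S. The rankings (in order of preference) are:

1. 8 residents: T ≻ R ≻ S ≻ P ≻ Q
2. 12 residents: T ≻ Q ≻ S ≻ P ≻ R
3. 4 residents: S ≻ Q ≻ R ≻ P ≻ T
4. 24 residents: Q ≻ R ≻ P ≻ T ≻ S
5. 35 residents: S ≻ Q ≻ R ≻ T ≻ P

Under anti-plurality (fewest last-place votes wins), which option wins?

Last-place votes: P 35, T 4, Q 8, R 12, S 24.
T is ranked last by the fewest voters, so T wins.

T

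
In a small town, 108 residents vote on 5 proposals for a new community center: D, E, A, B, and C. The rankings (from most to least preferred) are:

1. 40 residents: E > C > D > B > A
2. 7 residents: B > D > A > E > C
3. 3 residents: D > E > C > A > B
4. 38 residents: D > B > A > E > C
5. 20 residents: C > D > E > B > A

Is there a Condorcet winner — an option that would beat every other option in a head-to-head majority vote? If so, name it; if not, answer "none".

Checking pairwise contests:
C beats D 60–48.
D beats E 68–40.
D beats A 108–0.
D beats B 101–7.
E beats C 88–20.
Every option loses at least one head-to-head, so there is no Condorcet winner.

none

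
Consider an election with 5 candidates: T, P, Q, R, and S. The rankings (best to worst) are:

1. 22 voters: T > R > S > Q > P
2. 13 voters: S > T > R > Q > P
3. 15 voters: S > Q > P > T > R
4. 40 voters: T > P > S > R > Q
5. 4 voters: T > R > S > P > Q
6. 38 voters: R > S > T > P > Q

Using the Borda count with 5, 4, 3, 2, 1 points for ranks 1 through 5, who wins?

T: 22·5 + 13·4 + 15·2 + 40·5 + 4·5 + 38·3 = 526
P: 22·1 + 13·1 + 15·3 + 40·4 + 4·2 + 38·2 = 324
Q: 22·2 + 13·2 + 15·4 + 40·1 + 4·1 + 38·1 = 212
R: 22·4 + 13·3 + 15·1 + 40·2 + 4·4 + 38·5 = 428
S: 22·3 + 13·5 + 15·5 + 40·3 + 4·3 + 38·4 = 490
T has the highest Borda score (526).

T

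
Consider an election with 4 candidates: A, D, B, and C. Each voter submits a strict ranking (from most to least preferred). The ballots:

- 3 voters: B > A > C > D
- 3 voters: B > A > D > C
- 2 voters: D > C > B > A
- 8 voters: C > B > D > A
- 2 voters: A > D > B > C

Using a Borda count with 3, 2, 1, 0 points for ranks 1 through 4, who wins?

A: 3·2 + 3·2 + 2·0 + 8·0 + 2·3 = 18
D: 3·0 + 3·1 + 2·3 + 8·1 + 2·2 = 21
B: 3·3 + 3·3 + 2·1 + 8·2 + 2·1 = 38
C: 3·1 + 3·0 + 2·2 + 8·3 + 2·0 = 31
B has the highest Borda score (38).

B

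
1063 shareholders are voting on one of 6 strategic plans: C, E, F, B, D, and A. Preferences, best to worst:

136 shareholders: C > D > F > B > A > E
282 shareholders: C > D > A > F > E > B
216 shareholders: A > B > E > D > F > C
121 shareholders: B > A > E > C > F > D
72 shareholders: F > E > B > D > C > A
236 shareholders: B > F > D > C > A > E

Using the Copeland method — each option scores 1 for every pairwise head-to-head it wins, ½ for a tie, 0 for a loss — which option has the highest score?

B

C: beats E, F, D, and A; loses to B → score 4.
E: loses to C, F, B, D, and A → score 0.
F: beats E; loses to C, B, D, and A → score 1.
B: beats C, E, F, D, and A → score 5.
D: beats E, F, and A; loses to C and B → score 3.
A: beats E and F; loses to C, B, and D → score 2.
B has the best pairwise record.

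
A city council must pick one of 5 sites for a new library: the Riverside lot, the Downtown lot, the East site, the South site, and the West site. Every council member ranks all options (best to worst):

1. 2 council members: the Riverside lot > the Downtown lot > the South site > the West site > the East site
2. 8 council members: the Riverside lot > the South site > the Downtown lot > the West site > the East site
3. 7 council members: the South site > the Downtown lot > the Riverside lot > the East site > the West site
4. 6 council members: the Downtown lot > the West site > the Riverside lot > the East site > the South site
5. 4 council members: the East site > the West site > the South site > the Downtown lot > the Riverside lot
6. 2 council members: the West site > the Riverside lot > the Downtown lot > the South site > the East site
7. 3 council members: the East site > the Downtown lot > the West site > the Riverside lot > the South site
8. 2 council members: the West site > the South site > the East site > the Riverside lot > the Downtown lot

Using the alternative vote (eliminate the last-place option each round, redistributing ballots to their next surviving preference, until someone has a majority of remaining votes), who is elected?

Round 1: the Riverside lot 10, the Downtown lot 6, the East site 7, the South site 7, the West site 4. Eliminate the West site.
Round 2: the Riverside lot 12, the Downtown lot 6, the East site 7, the South site 9. Eliminate the Downtown lot.
Round 3: the Riverside lot 18, the East site 7, the South site 9. The Riverside lot has a majority.

the Riverside lot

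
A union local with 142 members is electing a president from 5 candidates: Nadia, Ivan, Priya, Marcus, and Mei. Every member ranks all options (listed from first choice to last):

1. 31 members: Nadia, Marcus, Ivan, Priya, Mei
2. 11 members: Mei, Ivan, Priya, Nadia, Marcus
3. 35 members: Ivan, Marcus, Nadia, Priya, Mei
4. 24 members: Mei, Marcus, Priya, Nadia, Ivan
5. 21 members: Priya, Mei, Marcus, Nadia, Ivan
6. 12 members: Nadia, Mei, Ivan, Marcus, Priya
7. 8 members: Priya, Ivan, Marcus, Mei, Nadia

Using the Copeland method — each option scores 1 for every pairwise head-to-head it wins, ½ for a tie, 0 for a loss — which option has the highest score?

Nadia: beats Ivan, Priya, and Mei; loses to Marcus → score 3.
Ivan: beats Priya and Mei; loses to Nadia and Marcus → score 2.
Priya: beats Mei; loses to Nadia, Ivan, and Marcus → score 1.
Marcus: beats Nadia, Ivan, Priya, and Mei → score 4.
Mei: loses to Nadia, Ivan, Priya, and Marcus → score 0.
Marcus has the best pairwise record.

Marcus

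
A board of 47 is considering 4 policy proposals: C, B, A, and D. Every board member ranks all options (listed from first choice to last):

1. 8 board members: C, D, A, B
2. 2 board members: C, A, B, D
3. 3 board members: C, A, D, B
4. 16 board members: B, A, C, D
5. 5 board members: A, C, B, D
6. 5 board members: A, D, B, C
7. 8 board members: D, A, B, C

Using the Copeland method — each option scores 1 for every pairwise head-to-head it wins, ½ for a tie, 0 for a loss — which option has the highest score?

C: beats D; loses to B and A → score 1.
B: beats C; loses to A and D → score 1.
A: beats C, B, and D → score 3.
D: beats B; loses to C and A → score 1.
A has the best pairwise record.

A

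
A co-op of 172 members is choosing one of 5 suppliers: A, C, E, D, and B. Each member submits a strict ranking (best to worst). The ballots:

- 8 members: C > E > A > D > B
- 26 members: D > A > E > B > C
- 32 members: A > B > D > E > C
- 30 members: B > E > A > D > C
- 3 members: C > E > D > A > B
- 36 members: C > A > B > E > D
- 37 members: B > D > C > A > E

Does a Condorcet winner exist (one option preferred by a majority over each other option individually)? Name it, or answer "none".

A vs C: 88–84 for A.
A vs E: 131–41 for A.
A vs D: 106–66 for A.
A vs B: 105–67 for A.
A beats every other option head-to-head.

A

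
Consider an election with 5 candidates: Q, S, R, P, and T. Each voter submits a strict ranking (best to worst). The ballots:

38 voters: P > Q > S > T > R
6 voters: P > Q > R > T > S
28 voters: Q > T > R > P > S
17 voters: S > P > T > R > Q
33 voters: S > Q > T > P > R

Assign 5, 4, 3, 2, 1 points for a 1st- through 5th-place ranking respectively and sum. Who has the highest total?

Q

Q: 38·4 + 6·4 + 28·5 + 17·1 + 33·4 = 465
S: 38·3 + 6·1 + 28·1 + 17·5 + 33·5 = 398
R: 38·1 + 6·3 + 28·3 + 17·2 + 33·1 = 207
P: 38·5 + 6·5 + 28·2 + 17·4 + 33·2 = 410
T: 38·2 + 6·2 + 28·4 + 17·3 + 33·3 = 350
Q has the highest Borda score (465).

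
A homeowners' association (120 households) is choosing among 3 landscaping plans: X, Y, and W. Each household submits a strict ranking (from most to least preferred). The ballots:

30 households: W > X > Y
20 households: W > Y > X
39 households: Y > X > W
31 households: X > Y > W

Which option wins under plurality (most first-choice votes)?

W

First-place votes: X 31, Y 39, W 50.
W has the most first-place votes.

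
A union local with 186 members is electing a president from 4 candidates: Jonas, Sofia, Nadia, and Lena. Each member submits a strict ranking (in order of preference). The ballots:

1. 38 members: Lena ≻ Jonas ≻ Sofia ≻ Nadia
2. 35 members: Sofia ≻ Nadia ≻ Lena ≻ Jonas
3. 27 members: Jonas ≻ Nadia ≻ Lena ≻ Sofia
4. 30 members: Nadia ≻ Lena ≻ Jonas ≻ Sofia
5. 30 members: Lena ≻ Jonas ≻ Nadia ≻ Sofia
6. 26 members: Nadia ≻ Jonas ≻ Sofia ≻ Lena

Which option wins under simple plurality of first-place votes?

Lena

First-place votes: Jonas 27, Sofia 35, Nadia 56, Lena 68.
Lena has the most first-place votes.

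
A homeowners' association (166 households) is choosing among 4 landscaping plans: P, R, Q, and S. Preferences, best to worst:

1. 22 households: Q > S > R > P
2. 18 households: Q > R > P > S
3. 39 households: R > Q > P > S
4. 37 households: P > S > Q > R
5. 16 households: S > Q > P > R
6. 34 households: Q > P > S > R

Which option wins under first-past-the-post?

First-place votes: P 37, R 39, Q 74, S 16.
Q has the most first-place votes.

Q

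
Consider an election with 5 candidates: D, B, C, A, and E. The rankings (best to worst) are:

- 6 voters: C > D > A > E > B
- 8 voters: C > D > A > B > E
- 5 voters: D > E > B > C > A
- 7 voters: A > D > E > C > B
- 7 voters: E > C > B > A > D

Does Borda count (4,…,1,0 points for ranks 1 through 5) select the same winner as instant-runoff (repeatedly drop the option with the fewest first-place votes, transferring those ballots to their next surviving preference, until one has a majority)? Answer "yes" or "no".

Borda — scores: D 83, B 32, C 89, A 63, E 63. Winner: C.
Instant-runoff — R1 D 5, B 0, C 14, A 7, E 7 (B out); R2 D 5, C 14, A 7, E 7 (D out); R3 C 14, A 7, E 12 (A out); R4 C 14, E 19 (E winner). Winner: E.
The two methods disagree.

no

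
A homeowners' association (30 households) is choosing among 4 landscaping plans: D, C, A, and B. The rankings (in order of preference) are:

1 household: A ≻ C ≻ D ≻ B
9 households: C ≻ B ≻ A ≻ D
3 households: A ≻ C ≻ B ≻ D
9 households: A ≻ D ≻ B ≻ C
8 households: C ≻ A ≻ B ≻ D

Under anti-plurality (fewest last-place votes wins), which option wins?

A

Last-place votes: D 20, C 9, A 0, B 1.
A is ranked last by the fewest voters, so A wins.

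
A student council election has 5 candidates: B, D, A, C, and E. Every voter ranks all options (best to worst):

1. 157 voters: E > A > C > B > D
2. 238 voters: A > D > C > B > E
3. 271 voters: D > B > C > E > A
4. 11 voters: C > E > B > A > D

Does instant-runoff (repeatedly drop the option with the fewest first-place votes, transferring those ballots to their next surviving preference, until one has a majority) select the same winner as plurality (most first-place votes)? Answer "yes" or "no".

Instant-runoff — R1 B 0, D 271, A 238, C 11, E 157 (B out); R2 D 271, A 238, C 11, E 157 (C out); R3 D 271, A 238, E 168 (E out); R4 D 271, A 406 (A winner). Winner: A.
Plurality — first-place votes: B 0, D 271, A 238, C 11, E 157. Winner: D.
The two methods disagree.

no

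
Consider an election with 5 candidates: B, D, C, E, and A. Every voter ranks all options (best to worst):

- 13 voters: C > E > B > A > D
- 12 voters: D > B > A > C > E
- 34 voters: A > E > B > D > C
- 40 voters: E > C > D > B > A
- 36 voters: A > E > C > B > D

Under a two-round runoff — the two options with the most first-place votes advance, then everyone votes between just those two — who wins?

A

Round 1 first-place votes: B 0, D 12, C 13, E 40, A 70.
A and E advance.
Runoff: A is preferred to E by 82 voters; E by 53.
A wins the runoff.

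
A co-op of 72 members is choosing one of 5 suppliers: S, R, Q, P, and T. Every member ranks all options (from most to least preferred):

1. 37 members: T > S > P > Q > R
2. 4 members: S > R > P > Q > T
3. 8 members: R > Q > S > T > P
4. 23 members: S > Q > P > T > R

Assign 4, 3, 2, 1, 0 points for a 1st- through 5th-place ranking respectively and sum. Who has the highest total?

S

S: 37·3 + 4·4 + 8·2 + 23·4 = 235
R: 37·0 + 4·3 + 8·4 + 23·0 = 44
Q: 37·1 + 4·1 + 8·3 + 23·3 = 134
P: 37·2 + 4·2 + 8·0 + 23·2 = 128
T: 37·4 + 4·0 + 8·1 + 23·1 = 179
S has the highest Borda score (235).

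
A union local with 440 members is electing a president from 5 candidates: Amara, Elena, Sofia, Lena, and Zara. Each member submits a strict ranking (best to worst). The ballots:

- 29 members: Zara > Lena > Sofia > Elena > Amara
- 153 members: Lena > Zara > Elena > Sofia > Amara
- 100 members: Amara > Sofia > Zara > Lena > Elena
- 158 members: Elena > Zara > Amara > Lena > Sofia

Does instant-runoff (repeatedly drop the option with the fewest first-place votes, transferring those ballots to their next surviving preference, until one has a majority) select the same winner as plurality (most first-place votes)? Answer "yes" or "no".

Instant-runoff — R1 Amara 100, Elena 158, Sofia 0, Lena 153, Zara 29 (Sofia out); R2 Amara 100, Elena 158, Lena 153, Zara 29 (Zara out); R3 Amara 100, Elena 158, Lena 182 (Amara out); R4 Elena 158, Lena 282 (Lena winner). Winner: Lena.
Plurality — first-place votes: Amara 100, Elena 158, Sofia 0, Lena 153, Zara 29. Winner: Elena.
The two methods disagree.

no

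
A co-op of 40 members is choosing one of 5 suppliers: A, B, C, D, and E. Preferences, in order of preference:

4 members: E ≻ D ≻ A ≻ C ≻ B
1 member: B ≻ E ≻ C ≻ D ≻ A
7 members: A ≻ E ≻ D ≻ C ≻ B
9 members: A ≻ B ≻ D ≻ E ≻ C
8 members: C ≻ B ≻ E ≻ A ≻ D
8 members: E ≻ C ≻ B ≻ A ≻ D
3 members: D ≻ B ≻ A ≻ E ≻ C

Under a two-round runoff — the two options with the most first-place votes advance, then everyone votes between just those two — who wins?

E

Round 1 first-place votes: A 16, B 1, C 8, D 3, E 12.
A and E advance.
Runoff: A is preferred to E by 19 voters; E by 21.
E wins the runoff.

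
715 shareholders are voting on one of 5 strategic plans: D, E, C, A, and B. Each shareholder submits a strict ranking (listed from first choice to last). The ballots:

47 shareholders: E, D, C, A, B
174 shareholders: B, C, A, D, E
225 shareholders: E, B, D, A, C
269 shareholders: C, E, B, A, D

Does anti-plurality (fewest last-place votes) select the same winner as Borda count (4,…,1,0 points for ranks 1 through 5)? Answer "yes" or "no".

no

Anti-plurality — last-place votes: D 269, E 174, C 225, A 0, B 47. Winner: A.
Borda — scores: D 765, E 1895, C 1692, A 889, B 1909. Winner: B.
The two methods disagree.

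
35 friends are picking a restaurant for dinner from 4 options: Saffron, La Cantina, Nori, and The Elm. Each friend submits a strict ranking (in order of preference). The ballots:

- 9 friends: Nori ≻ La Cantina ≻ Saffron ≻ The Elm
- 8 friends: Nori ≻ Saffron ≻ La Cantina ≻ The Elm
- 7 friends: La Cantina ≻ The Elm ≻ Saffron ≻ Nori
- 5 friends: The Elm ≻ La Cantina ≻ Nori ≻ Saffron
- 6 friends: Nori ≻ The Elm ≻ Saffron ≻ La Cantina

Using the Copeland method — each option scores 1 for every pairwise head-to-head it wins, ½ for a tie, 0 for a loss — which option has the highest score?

Nori

Saffron: loses to La Cantina, Nori, and The Elm → score 0.
La Cantina: beats Saffron and The Elm; loses to Nori → score 2.
Nori: beats Saffron, La Cantina, and The Elm → score 3.
The Elm: beats Saffron; loses to La Cantina and Nori → score 1.
Nori has the best pairwise record.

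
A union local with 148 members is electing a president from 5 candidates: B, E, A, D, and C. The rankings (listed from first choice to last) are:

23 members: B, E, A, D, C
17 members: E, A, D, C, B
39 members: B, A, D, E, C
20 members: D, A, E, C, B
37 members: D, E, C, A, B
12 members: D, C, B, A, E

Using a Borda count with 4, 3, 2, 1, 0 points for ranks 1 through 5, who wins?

D

B: 23·4 + 17·0 + 39·4 + 20·0 + 37·0 + 12·2 = 272
E: 23·3 + 17·4 + 39·1 + 20·2 + 37·3 + 12·0 = 327
A: 23·2 + 17·3 + 39·3 + 20·3 + 37·1 + 12·1 = 323
D: 23·1 + 17·2 + 39·2 + 20·4 + 37·4 + 12·4 = 411
C: 23·0 + 17·1 + 39·0 + 20·1 + 37·2 + 12·3 = 147
D has the highest Borda score (411).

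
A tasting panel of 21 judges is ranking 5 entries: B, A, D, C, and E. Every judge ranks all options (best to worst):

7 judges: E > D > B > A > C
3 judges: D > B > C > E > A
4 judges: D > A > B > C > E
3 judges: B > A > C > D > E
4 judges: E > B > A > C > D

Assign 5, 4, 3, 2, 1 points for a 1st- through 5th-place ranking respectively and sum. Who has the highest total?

B

B: 7·3 + 3·4 + 4·3 + 3·5 + 4·4 = 76
A: 7·2 + 3·1 + 4·4 + 3·4 + 4·3 = 57
D: 7·4 + 3·5 + 4·5 + 3·2 + 4·1 = 73
C: 7·1 + 3·3 + 4·2 + 3·3 + 4·2 = 41
E: 7·5 + 3·2 + 4·1 + 3·1 + 4·5 = 68
B has the highest Borda score (76).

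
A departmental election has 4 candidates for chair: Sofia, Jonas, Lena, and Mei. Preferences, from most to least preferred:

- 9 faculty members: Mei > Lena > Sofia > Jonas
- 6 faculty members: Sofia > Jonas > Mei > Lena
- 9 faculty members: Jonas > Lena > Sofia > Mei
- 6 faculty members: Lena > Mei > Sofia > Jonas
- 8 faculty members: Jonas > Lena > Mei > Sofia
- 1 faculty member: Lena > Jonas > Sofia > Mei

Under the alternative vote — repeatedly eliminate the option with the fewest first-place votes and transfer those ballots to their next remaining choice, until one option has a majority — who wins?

Jonas

Round 1: Sofia 6, Jonas 17, Lena 7, Mei 9. Eliminate Sofia.
Round 2: Jonas 23, Lena 7, Mei 9. Jonas has a majority.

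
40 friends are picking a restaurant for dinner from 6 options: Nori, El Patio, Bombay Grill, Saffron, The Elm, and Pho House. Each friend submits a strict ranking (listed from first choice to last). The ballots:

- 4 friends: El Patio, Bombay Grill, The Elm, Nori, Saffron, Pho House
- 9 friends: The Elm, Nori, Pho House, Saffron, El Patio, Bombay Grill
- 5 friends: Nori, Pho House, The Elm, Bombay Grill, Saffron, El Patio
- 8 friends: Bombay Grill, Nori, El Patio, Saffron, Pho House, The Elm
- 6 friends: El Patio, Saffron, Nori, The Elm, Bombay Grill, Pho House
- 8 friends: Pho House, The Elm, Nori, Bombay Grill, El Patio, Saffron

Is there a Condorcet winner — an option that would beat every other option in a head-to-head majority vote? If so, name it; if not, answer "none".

Checking pairwise contests:
The Elm beats Nori 21–19.
Nori beats El Patio 30–10.
Nori beats Bombay Grill 28–12.
Nori beats Saffron 34–6.
Pho House beats The Elm 21–19.
Nori beats Pho House 32–8.
Every option loses at least one head-to-head, so there is no Condorcet winner.

none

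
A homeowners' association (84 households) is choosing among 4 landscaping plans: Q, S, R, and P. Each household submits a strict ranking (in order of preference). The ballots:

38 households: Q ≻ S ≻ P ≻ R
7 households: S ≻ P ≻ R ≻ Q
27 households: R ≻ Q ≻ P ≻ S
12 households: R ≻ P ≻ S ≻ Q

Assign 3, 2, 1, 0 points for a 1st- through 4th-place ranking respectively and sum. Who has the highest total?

Q

Q: 38·3 + 7·0 + 27·2 + 12·0 = 168
S: 38·2 + 7·3 + 27·0 + 12·1 = 109
R: 38·0 + 7·1 + 27·3 + 12·3 = 124
P: 38·1 + 7·2 + 27·1 + 12·2 = 103
Q has the highest Borda score (168).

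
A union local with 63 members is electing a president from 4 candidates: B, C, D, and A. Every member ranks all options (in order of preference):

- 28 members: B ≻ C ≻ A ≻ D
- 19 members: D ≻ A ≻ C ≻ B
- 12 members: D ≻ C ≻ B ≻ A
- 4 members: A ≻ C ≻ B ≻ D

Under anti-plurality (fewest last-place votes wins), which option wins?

C

Last-place votes: B 19, C 0, D 32, A 12.
C is ranked last by the fewest voters, so C wins.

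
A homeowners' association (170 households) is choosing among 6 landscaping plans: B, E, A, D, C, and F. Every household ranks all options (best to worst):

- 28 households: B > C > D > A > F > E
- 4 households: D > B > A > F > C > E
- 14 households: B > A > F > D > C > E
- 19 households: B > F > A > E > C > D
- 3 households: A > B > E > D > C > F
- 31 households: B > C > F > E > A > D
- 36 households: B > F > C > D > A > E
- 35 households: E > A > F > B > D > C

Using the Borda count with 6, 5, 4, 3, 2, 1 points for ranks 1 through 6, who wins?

B: 28·6 + 4·5 + 14·6 + 19·6 + 3·5 + 31·6 + 36·6 + 35·3 = 908
E: 28·1 + 4·1 + 14·1 + 19·3 + 3·4 + 31·3 + 36·1 + 35·6 = 454
A: 28·3 + 4·4 + 14·5 + 19·4 + 3·6 + 31·2 + 36·2 + 35·5 = 573
D: 28·4 + 4·6 + 14·3 + 19·1 + 3·3 + 31·1 + 36·3 + 35·2 = 415
C: 28·5 + 4·2 + 14·2 + 19·2 + 3·2 + 31·5 + 36·4 + 35·1 = 554
F: 28·2 + 4·3 + 14·4 + 19·5 + 3·1 + 31·4 + 36·5 + 35·4 = 666
B has the highest Borda score (908).

B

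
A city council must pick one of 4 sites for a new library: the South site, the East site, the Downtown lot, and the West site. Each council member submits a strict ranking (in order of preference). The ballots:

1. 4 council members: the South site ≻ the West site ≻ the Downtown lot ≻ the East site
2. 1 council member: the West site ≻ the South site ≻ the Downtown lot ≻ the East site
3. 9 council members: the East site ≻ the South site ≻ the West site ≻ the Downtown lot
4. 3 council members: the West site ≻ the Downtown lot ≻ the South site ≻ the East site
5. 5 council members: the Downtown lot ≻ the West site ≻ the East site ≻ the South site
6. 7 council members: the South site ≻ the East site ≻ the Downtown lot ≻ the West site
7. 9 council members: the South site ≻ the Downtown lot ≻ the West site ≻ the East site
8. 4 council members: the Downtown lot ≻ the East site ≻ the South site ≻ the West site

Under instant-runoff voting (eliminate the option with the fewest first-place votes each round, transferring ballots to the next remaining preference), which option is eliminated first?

the West site

Round 1: the South site 20, the East site 9, the Downtown lot 9, the West site 4. Eliminate the West site.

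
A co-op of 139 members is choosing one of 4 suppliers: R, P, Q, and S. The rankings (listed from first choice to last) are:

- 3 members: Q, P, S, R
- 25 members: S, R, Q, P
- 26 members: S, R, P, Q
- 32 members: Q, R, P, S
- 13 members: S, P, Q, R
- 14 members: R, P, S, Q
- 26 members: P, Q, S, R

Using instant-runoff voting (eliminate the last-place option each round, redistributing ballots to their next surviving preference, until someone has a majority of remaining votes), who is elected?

Round 1: R 14, P 26, Q 35, S 64. Eliminate R.
Round 2: P 40, Q 35, S 64. Eliminate Q.
Round 3: P 75, S 64. P has a majority.

P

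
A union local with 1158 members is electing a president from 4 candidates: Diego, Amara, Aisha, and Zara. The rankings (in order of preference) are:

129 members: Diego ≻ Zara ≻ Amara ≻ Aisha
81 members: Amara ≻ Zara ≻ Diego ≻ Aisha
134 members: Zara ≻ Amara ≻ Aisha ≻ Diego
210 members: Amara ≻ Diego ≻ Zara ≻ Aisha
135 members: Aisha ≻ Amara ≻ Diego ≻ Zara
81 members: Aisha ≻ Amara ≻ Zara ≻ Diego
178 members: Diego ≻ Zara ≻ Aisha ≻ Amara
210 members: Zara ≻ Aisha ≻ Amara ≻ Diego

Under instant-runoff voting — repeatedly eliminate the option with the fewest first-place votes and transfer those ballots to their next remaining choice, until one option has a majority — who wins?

Zara

Round 1: Diego 307, Amara 291, Aisha 216, Zara 344. Eliminate Aisha.
Round 2: Diego 307, Amara 507, Zara 344. Eliminate Diego.
Round 3: Amara 507, Zara 651. Zara has a majority.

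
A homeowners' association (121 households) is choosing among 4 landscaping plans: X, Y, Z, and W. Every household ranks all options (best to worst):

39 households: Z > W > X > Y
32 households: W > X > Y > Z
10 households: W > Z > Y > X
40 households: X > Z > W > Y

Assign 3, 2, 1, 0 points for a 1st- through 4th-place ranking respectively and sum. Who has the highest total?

X: 39·1 + 32·2 + 10·0 + 40·3 = 223
Y: 39·0 + 32·1 + 10·1 + 40·0 = 42
Z: 39·3 + 32·0 + 10·2 + 40·2 = 217
W: 39·2 + 32·3 + 10·3 + 40·1 = 244
W has the highest Borda score (244).

W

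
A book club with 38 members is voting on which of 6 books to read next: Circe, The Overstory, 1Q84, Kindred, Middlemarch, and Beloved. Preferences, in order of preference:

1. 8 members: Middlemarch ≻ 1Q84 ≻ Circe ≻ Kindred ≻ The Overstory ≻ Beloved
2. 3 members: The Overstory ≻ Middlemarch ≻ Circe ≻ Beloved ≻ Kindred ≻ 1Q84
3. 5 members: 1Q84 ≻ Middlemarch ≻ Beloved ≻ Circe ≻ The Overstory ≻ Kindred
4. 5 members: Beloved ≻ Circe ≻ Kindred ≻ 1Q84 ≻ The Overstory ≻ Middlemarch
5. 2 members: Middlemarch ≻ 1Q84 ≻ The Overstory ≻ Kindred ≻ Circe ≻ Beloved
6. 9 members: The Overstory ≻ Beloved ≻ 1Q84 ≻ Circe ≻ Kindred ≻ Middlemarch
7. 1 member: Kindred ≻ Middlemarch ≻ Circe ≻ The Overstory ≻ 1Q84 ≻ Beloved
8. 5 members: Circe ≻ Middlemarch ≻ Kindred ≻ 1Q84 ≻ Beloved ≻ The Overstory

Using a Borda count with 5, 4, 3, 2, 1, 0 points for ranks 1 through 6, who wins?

1Q84

Circe: 8·3 + 3·3 + 5·2 + 5·4 + 2·1 + 9·2 + 1·3 + 5·5 = 111
The Overstory: 8·1 + 3·5 + 5·1 + 5·1 + 2·3 + 9·5 + 1·2 + 5·0 = 86
1Q84: 8·4 + 3·0 + 5·5 + 5·2 + 2·4 + 9·3 + 1·1 + 5·2 = 113
Kindred: 8·2 + 3·1 + 5·0 + 5·3 + 2·2 + 9·1 + 1·5 + 5·3 = 67
Middlemarch: 8·5 + 3·4 + 5·4 + 5·0 + 2·5 + 9·0 + 1·4 + 5·4 = 106
Beloved: 8·0 + 3·2 + 5·3 + 5·5 + 2·0 + 9·4 + 1·0 + 5·1 = 87
1Q84 has the highest Borda score (113).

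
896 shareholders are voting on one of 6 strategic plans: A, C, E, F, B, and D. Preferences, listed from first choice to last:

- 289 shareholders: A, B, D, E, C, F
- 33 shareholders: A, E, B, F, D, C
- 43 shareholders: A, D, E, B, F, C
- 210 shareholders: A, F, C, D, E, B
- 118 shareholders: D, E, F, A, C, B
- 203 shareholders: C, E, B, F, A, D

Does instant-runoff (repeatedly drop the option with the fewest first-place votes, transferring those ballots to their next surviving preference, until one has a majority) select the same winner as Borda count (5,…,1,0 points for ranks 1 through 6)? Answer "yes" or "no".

Instant-runoff — R1 A 575, C 203, E 0, F 0, B 0, D 118 (A winner). Winner: A.
Borda — scores: A 3314, C 2052, E 2333, F 1709, B 1950, D 2082. Winner: A.
The two methods agree.

yes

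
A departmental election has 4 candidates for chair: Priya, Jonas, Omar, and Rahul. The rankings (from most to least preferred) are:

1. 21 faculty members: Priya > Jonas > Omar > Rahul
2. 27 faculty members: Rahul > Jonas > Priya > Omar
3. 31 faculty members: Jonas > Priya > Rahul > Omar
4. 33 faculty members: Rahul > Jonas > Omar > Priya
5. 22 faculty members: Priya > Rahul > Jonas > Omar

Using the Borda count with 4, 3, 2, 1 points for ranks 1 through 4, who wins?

Priya: 21·4 + 27·2 + 31·3 + 33·1 + 22·4 = 352
Jonas: 21·3 + 27·3 + 31·4 + 33·3 + 22·2 = 411
Omar: 21·2 + 27·1 + 31·1 + 33·2 + 22·1 = 188
Rahul: 21·1 + 27·4 + 31·2 + 33·4 + 22·3 = 389
Jonas has the highest Borda score (411).

Jonas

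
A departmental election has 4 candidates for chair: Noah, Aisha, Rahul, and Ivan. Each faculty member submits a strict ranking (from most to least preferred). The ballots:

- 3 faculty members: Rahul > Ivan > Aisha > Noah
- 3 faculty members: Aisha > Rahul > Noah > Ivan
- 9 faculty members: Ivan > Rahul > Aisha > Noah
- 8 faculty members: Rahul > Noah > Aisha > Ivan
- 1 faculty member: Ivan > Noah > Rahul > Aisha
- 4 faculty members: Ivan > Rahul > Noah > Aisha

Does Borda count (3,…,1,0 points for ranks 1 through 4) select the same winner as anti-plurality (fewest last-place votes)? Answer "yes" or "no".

Borda — scores: Noah 25, Aisha 29, Rahul 66, Ivan 48. Winner: Rahul.
Anti-plurality — last-place votes: Noah 12, Aisha 5, Rahul 0, Ivan 11. Winner: Rahul.
The two methods agree.

yes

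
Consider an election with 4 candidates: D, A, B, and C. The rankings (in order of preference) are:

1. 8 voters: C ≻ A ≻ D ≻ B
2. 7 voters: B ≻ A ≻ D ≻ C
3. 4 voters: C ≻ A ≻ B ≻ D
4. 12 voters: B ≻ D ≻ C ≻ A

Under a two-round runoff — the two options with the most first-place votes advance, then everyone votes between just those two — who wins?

B

Round 1 first-place votes: D 0, A 0, B 19, C 12.
B and C advance.
Runoff: B is preferred to C by 19 voters; C by 12.
B wins the runoff.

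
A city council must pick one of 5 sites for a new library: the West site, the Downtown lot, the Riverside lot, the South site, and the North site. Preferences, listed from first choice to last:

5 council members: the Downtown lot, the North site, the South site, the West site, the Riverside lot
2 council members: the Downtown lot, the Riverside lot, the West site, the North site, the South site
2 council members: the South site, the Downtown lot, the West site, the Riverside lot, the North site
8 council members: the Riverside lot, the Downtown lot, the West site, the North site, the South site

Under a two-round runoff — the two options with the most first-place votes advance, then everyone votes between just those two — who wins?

the Downtown lot

Round 1 first-place votes: the West site 0, the Downtown lot 7, the Riverside lot 8, the South site 2, the North site 0.
the Riverside lot and the Downtown lot advance.
Runoff: the Riverside lot is preferred to the Downtown lot by 8 voters; the Downtown lot by 9.
the Downtown lot wins the runoff.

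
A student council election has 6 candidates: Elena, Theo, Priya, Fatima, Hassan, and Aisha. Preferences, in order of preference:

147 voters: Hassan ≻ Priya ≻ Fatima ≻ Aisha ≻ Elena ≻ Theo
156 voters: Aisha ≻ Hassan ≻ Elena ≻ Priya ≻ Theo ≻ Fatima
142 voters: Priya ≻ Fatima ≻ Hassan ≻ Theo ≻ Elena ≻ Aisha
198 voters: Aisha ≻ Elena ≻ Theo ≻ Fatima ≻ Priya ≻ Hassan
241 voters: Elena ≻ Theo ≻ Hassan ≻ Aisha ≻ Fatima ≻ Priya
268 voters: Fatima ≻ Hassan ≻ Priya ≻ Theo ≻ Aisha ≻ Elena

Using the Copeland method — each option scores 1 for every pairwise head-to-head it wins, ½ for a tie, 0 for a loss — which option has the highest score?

Elena: beats Theo, Priya, and Fatima; loses to Hassan and Aisha → score 3.
Theo: beats Fatima and Aisha; loses to Elena, Priya, and Hassan → score 2.
Priya: beats Theo; loses to Elena, Fatima, Hassan, and Aisha → score 1.
Fatima: beats Priya and Hassan; loses to Elena, Theo, and Aisha → score 2.
Hassan: beats Elena, Theo, Priya, and Aisha; loses to Fatima → score 4.
Aisha: beats Elena, Priya, and Fatima; loses to Theo and Hassan → score 3.
Hassan has the best pairwise record.

Hassan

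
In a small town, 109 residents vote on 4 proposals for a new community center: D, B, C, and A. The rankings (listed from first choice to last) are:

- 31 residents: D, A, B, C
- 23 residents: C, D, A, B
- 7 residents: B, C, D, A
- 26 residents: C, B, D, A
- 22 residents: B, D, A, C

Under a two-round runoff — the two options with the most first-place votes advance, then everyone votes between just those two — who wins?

C

Round 1 first-place votes: D 31, B 29, C 49, A 0.
C and D advance.
Runoff: C is preferred to D by 56 voters; D by 53.
C wins the runoff.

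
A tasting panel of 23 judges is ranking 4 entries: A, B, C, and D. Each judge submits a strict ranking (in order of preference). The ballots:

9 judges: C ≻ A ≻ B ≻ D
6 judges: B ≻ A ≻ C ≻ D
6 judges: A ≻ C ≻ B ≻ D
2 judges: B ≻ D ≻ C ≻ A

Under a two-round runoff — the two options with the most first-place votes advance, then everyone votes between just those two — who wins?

Round 1 first-place votes: A 6, B 8, C 9, D 0.
C and B advance.
Runoff: C is preferred to B by 15 voters; B by 8.
C wins the runoff.

C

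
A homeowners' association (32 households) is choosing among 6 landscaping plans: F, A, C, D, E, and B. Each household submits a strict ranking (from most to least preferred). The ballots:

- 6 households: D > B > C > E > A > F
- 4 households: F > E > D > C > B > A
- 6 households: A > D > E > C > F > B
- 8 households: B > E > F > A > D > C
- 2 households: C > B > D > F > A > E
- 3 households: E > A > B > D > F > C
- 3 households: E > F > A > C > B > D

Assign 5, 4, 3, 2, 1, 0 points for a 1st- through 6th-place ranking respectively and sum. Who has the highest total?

E

F: 6·0 + 4·5 + 6·1 + 8·3 + 2·2 + 3·1 + 3·4 = 69
A: 6·1 + 4·0 + 6·5 + 8·2 + 2·1 + 3·4 + 3·3 = 75
C: 6·3 + 4·2 + 6·2 + 8·0 + 2·5 + 3·0 + 3·2 = 54
D: 6·5 + 4·3 + 6·4 + 8·1 + 2·3 + 3·2 + 3·0 = 86
E: 6·2 + 4·4 + 6·3 + 8·4 + 2·0 + 3·5 + 3·5 = 108
B: 6·4 + 4·1 + 6·0 + 8·5 + 2·4 + 3·3 + 3·1 = 88
E has the highest Borda score (108).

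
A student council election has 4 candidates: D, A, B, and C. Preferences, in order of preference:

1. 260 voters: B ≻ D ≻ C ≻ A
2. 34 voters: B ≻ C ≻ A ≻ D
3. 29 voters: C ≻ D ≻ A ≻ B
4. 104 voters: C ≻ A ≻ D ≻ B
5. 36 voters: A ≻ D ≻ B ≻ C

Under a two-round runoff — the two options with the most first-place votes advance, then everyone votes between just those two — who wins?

Round 1 first-place votes: D 0, A 36, B 294, C 133.
B and C advance.
Runoff: B is preferred to C by 330 voters; C by 133.
B wins the runoff.

B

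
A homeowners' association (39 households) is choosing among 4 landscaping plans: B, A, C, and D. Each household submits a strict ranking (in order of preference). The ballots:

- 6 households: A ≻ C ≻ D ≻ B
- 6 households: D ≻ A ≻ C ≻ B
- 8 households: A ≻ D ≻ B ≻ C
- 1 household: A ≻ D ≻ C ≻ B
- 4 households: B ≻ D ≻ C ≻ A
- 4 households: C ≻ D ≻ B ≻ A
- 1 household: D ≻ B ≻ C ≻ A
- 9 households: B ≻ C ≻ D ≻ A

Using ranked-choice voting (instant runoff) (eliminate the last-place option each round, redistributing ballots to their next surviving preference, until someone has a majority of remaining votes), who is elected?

A

Round 1: B 13, A 15, C 4, D 7. Eliminate C.
Round 2: B 13, A 15, D 11. Eliminate D.
Round 3: B 18, A 21. A has a majority.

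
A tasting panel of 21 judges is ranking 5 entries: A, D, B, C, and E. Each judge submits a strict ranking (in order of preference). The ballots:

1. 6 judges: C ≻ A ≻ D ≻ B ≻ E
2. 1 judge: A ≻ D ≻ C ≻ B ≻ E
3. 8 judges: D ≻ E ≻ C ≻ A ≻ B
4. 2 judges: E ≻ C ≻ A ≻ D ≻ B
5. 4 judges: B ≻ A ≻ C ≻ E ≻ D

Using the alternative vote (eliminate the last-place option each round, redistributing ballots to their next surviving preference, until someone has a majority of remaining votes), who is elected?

C

Round 1: A 1, D 8, B 4, C 6, E 2. Eliminate A.
Round 2: D 9, B 4, C 6, E 2. Eliminate E.
Round 3: D 9, B 4, C 8. Eliminate B.
Round 4: D 9, C 12. C has a majority.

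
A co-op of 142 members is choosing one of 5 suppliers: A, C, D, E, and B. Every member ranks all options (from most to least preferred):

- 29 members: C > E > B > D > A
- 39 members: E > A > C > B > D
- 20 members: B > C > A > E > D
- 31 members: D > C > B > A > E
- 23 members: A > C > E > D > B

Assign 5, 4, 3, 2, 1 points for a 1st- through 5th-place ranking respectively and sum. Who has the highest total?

C

A: 29·1 + 39·4 + 20·3 + 31·2 + 23·5 = 422
C: 29·5 + 39·3 + 20·4 + 31·4 + 23·4 = 558
D: 29·2 + 39·1 + 20·1 + 31·5 + 23·2 = 318
E: 29·4 + 39·5 + 20·2 + 31·1 + 23·3 = 451
B: 29·3 + 39·2 + 20·5 + 31·3 + 23·1 = 381
C has the highest Borda score (558).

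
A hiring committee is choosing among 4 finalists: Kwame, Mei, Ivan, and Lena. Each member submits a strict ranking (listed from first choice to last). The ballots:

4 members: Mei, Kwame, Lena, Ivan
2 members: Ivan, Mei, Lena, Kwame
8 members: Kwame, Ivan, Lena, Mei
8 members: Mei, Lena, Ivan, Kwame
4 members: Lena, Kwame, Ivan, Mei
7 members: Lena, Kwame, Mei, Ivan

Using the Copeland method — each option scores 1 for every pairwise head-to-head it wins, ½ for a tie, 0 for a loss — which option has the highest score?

Lena

Kwame: beats Mei and Ivan; loses to Lena → score 2.
Mei: beats Ivan; loses to Kwame and Lena → score 1.
Ivan: loses to Kwame, Mei, and Lena → score 0.
Lena: beats Kwame, Mei, and Ivan → score 3.
Lena has the best pairwise record.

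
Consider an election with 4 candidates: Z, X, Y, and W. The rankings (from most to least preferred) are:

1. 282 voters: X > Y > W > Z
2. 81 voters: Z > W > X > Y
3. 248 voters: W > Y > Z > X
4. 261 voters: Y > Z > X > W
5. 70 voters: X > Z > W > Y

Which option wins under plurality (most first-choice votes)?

First-place votes: Z 81, X 352, Y 261, W 248.
X has the most first-place votes.

X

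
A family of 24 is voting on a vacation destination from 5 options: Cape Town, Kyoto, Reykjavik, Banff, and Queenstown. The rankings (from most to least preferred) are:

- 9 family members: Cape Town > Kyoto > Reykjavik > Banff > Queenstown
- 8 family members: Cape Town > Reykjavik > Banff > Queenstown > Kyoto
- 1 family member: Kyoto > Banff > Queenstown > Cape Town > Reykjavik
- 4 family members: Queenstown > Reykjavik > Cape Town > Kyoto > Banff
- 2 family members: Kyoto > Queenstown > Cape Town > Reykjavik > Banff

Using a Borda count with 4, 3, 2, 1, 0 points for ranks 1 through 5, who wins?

Cape Town

Cape Town: 9·4 + 8·4 + 1·1 + 4·2 + 2·2 = 81
Kyoto: 9·3 + 8·0 + 1·4 + 4·1 + 2·4 = 43
Reykjavik: 9·2 + 8·3 + 1·0 + 4·3 + 2·1 = 56
Banff: 9·1 + 8·2 + 1·3 + 4·0 + 2·0 = 28
Queenstown: 9·0 + 8·1 + 1·2 + 4·4 + 2·3 = 32
Cape Town has the highest Borda score (81).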